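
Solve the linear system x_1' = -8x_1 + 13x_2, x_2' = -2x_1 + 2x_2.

x_1(t) = -2C_1e^(-3t)sin(t) + 3C_1e^(-3t)cos(t) + 3C_2e^(-3t)sin(t) + 2C_2e^(-3t)cos(t), x_2(t) = -C_1e^(-3t)sin(t) + C_1e^(-3t)cos(t) + C_2e^(-3t)sin(t) + C_2e^(-3t)cos(t)

Coefficient matrix A = [[-8, 13], [-2, 2]].
Characteristic polynomial det(A - λI) = λ^2 + 6λ + 10 = 0.
Eigenvalues λ = -3 ± i (complex conjugate pair).
For λ=-3+i: an eigenvector is (3,1) - i(-2,-1) = (3 + 2i, 1 + i).
A real fundamental pair from Re and Im of e^((-3+i)t)v: X_1 = e^(-3t)(cos(t)·(3,1) + sin(t)·(-2,-1)), X_2 = e^(-3t)(sin(t)·(3,1) - cos(t)·(-2,-1)).
General solution: C_1X_1 + C_2X_2.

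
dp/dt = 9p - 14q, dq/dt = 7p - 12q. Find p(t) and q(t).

p(t) = -2C_1e^(2t) + C_2e^(-5t), q(t) = -C_1e^(2t) + C_2e^(-5t)

Coefficient matrix A = [[9, -14], [7, -12]].
Characteristic polynomial det(A - λI) = λ^2 + 3λ - 10 = 0.
Eigenvalues λ = 2, -5.
For λ=2: (A-λI) row 1 is [7, -14], so an eigenvector is (-2, -1).
For λ=-5: (A-λI) row 1 is [14, -14], so an eigenvector is (1, 1).
General solution: C_1e^(2t)(-2,-1) + C_2e^(-5t)(1,1).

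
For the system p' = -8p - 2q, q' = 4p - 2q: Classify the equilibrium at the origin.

stable node

A = [[-8,-2],[4,-2]]; det(A-λI) = λ^2 + 10λ + 24.
λ = -4, -6: both negative.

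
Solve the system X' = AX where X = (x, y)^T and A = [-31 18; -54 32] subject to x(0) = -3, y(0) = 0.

x(t) = 9e^(5t) - 12e^(-4t), y(t) = 18e^(5t) - 18e^(-4t)

Coefficient matrix A = [[-31, 18], [-54, 32]].
Characteristic polynomial det(A - λI) = λ^2 - λ - 20 = 0.
Eigenvalues λ = -4, 5.
For λ=-4: (A-λI) row 1 is [-27, 18], so an eigenvector is (2, 3).
For λ=5: (A-λI) row 1 is [-36, 18], so an eigenvector is (1, 2).
General solution: K_1e^(-4t)(2,3) + K_2e^(5t)(1,2).
Applying x(0)=-3, y(0)=0 gives K_1=-6, K_2=9.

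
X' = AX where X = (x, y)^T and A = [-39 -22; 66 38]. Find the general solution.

Coefficient matrix A = [[-39, -22], [66, 38]].
Characteristic polynomial det(A - λI) = λ^2 + λ - 30 = 0.
Eigenvalues λ = 5, -6.
For λ=5: (A-λI) row 1 is [-44, -22], so an eigenvector is (1, -2).
For λ=-6: (A-λI) row 1 is [-33, -22], so an eigenvector is (2, -3).
General solution: K_1e^(5t)(1,-2) + K_2e^(-6t)(2,-3).

x(t) = K_1e^(5t) + 2K_2e^(-6t), y(t) = -2K_1e^(5t) - 3K_2e^(-6t)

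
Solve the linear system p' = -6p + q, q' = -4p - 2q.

Coefficient matrix A = [[-6, 1], [-4, -2]].
Characteristic polynomial det(A - λI) = λ^2 + 8λ + 16 = 0.
Single eigenvalue λ = -4 with algebraic multiplicity 2.
Eigenvector v = (1,2); generalized eigenvector w with (A-λI)w=v is (0,1).
General solution: e^(-4t)[K_1·v + K_2·(t·v + w)].

p(t) = K_1e^(-4t) + K_2te^(-4t), q(t) = 2K_1e^(-4t) + 2K_2te^(-4t) + K_2e^(-4t)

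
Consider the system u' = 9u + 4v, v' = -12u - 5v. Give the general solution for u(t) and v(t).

Coefficient matrix A = [[9, 4], [-12, -5]].
Characteristic polynomial det(A - λI) = λ^2 - 4λ + 3 = 0.
Eigenvalues λ = 1, 3.
For λ=1: (A-λI) row 1 is [8, 4], so an eigenvector is (1, -2).
For λ=3: (A-λI) row 1 is [6, 4], so an eigenvector is (-2, 3).
General solution: K_1e^(t)(1,-2) + K_2e^(3t)(-2,3).

u(t) = K_1e^(t) - 2K_2e^(3t), v(t) = -2K_1e^(t) + 3K_2e^(3t)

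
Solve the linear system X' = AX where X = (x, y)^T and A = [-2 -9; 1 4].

x(t) = 3C_1e^(t) + 3C_2te^(t) + 2C_2e^(t), y(t) = -C_1e^(t) - C_2te^(t) - C_2e^(t)

Coefficient matrix A = [[-2, -9], [1, 4]].
Characteristic polynomial det(A - λI) = λ^2 - 2λ + 1 = 0.
Single eigenvalue λ = 1 with algebraic multiplicity 2.
Eigenvector v = (3,-1); generalized eigenvector w with (A-λI)w=v is (2,-1).
General solution: e^(t)[C_1·v + C_2·(t·v + w)].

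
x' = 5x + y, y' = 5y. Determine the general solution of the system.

Coefficient matrix A = [[5, 1], [0, 5]].
Characteristic polynomial det(A - λI) = λ^2 - 10λ + 25 = 0.
Single eigenvalue λ = 5 with algebraic multiplicity 2.
Eigenvector v = (1,0); generalized eigenvector w with (A-λI)w=v is (3,1).
General solution: e^(5t)[K_1·v + K_2·(t·v + w)].

x(t) = K_1e^(5t) + K_2te^(5t) + 3K_2e^(5t), y(t) = K_2e^(5t)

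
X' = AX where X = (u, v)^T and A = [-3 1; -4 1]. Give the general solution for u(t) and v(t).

Coefficient matrix A = [[-3, 1], [-4, 1]].
Characteristic polynomial det(A - λI) = λ^2 + 2λ + 1 = 0.
Single eigenvalue λ = -1 with algebraic multiplicity 2.
Eigenvector v = (1,2); generalized eigenvector w with (A-λI)w=v is (-1,-1).
General solution: e^(-t)[C_1·v + C_2·(t·v + w)].

u(t) = C_1e^(-t) + C_2te^(-t) - C_2e^(-t), v(t) = 2C_1e^(-t) + 2C_2te^(-t) - C_2e^(-t)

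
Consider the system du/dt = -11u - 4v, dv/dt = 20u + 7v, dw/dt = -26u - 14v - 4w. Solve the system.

u(t) = c_1e^(-3t) - 2c_2e^(-t), v(t) = -2c_1e^(-3t) + 5c_2e^(-t), w(t) = 2c_1e^(-3t) - 6c_2e^(-t) + c_3e^(-4t)

Coefficient matrix A = [[-11, -4, 0], [20, 7, 0], [-26, -14, -4]].
det(A - λI) = 0 gives eigenvalues λ = -3, -1, -4.
For λ=-3: eigenvector (1,-2,2).
For λ=-1: eigenvector (-2,5,-6).
For λ=-4: eigenvector (0,0,1).
General solution: c_1e^(-3t)(1,-2,2) + c_2e^(-t)(-2,5,-6) + c_3e^(-4t)(0,0,1).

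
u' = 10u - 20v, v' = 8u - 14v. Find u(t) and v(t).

Coefficient matrix A = [[10, -20], [8, -14]].
Characteristic polynomial det(A - λI) = λ^2 + 4λ + 20 = 0.
Eigenvalues λ = -2 ± 4i (complex conjugate pair).
For λ=-2+4i: an eigenvector is (-2,-1) - i(-1,-1) = (-2 + i, -1 + i).
A real fundamental pair from Re and Im of e^((-2+4i)t)v: X_1 = e^(-2t)(cos(4t)·(-2,-1) + sin(4t)·(-1,-1)), X_2 = e^(-2t)(sin(4t)·(-2,-1) - cos(4t)·(-1,-1)).
General solution: C_1X_1 + C_2X_2.

u(t) = -C_1e^(-2t)sin(4t) - 2C_1e^(-2t)cos(4t) - 2C_2e^(-2t)sin(4t) + C_2e^(-2t)cos(4t), v(t) = -C_1e^(-2t)sin(4t) - C_1e^(-2t)cos(4t) - C_2e^(-2t)sin(4t) + C_2e^(-2t)cos(4t)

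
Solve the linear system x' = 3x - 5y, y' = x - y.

Coefficient matrix A = [[3, -5], [1, -1]].
Characteristic polynomial det(A - λI) = λ^2 - 2λ + 2 = 0.
Eigenvalues λ = 1 ± i (complex conjugate pair).
For λ=1+i: an eigenvector is (2,1) - i(-1,0) = (2 + i, 1).
A real fundamental pair from Re and Im of e^((1+i)t)v: X_1 = e^(t)(cos(t)·(2,1) + sin(t)·(-1,0)), X_2 = e^(t)(sin(t)·(2,1) - cos(t)·(-1,0)).
General solution: C_1X_1 + C_2X_2.

x(t) = -C_1e^(t)sin(t) + 2C_1e^(t)cos(t) + 2C_2e^(t)sin(t) + C_2e^(t)cos(t), y(t) = C_1e^(t)cos(t) + C_2e^(t)sin(t)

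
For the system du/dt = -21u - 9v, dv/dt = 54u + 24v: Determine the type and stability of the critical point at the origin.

saddle

A = [[-21,-9],[54,24]]; det(A-λI) = λ^2 - 3λ - 18.
λ = 6, -3: opposite signs.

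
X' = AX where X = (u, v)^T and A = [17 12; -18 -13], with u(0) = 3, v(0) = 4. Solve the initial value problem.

Coefficient matrix A = [[17, 12], [-18, -13]].
Characteristic polynomial det(A - λI) = λ^2 - 4λ - 5 = 0.
Eigenvalues λ = 5, -1.
For λ=5: (A-λI) row 1 is [12, 12], so an eigenvector is (1, -1).
For λ=-1: (A-λI) row 1 is [18, 12], so an eigenvector is (-2, 3).
General solution: C_1e^(5t)(1,-1) + C_2e^(-t)(-2,3).
Applying u(0)=3, v(0)=4 gives C_1=17, C_2=7.

u(t) = 17e^(5t) - 14e^(-t), v(t) = -17e^(5t) + 21e^(-t)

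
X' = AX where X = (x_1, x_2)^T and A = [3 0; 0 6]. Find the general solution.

Coefficient matrix A = [[3, 0], [0, 6]].
Characteristic polynomial det(A - λI) = λ^2 - 9λ + 18 = 0.
Eigenvalues λ = 6, 3.
For λ=6: (A-λI) row 1 is [-3, 0], so an eigenvector is (0, 1).
For λ=3: (A-λI) row 2 is [0, 3], so an eigenvector is (-1, 0).
General solution: c_1e^(6t)(0,1) + c_2e^(3t)(-1,0).

x_1(t) = -c_2e^(3t), x_2(t) = c_1e^(6t)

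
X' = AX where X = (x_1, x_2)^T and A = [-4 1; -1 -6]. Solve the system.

x_1(t) = C_1e^(-5t) + C_2te^(-5t), x_2(t) = -C_1e^(-5t) - C_2te^(-5t) + C_2e^(-5t)

Coefficient matrix A = [[-4, 1], [-1, -6]].
Characteristic polynomial det(A - λI) = λ^2 + 10λ + 25 = 0.
Single eigenvalue λ = -5 with algebraic multiplicity 2.
Eigenvector v = (1,-1); generalized eigenvector w with (A-λI)w=v is (0,1).
General solution: e^(-5t)[C_1·v + C_2·(t·v + w)].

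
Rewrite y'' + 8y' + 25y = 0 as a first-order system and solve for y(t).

y(t) = c_1e^(-4t)cos(3t) + c_2e^(-4t)sin(3t)

Let x_1 = y, x_2 = y'. Then x_1' = x_2 and x_2' = -25x_1 - 8x_2.
A = [[0,1],[-25,-8]]; det(A-λI) = λ^2 + 8λ + 25.
Eigenvalues λ = -4 ± 3i.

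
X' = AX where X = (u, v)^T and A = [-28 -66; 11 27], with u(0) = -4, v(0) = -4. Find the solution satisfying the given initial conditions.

Coefficient matrix A = [[-28, -66], [11, 27]].
Characteristic polynomial det(A - λI) = λ^2 + λ - 30 = 0.
Eigenvalues λ = -6, 5.
For λ=-6: (A-λI) row 1 is [-22, -66], so an eigenvector is (-3, 1).
For λ=5: (A-λI) row 1 is [-33, -66], so an eigenvector is (2, -1).
General solution: C_1e^(-6t)(-3,1) + C_2e^(5t)(2,-1).
Applying u(0)=-4, v(0)=-4 gives C_1=12, C_2=16.

u(t) = 32e^(5t) - 36e^(-6t), v(t) = -16e^(5t) + 12e^(-6t)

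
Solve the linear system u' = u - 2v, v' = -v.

Coefficient matrix A = [[1, -2], [0, -1]].
Characteristic polynomial det(A - λI) = λ^2 - 1 = 0.
Eigenvalues λ = -1, 1.
For λ=-1: (A-λI) row 1 is [2, -2], so an eigenvector is (1, 1).
For λ=1: (A-λI) row 1 is [0, -2], so an eigenvector is (-1, 0).
General solution: C_1e^(-t)(1,1) + C_2e^(t)(-1,0).

u(t) = C_1e^(-t) - C_2e^(t), v(t) = C_1e^(-t)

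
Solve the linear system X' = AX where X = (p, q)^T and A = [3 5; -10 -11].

p(t) = 2K_1e^(-4t)sin(t) + K_1e^(-4t)cos(t) + K_2e^(-4t)sin(t) - 2K_2e^(-4t)cos(t), q(t) = -3K_1e^(-4t)sin(t) - K_1e^(-4t)cos(t) - K_2e^(-4t)sin(t) + 3K_2e^(-4t)cos(t)

Coefficient matrix A = [[3, 5], [-10, -11]].
Characteristic polynomial det(A - λI) = λ^2 + 8λ + 17 = 0.
Eigenvalues λ = -4 ± i (complex conjugate pair).
For λ=-4+i: an eigenvector is (1,-1) - i(2,-3) = (1 - 2i, -1 + 3i).
A real fundamental pair from Re and Im of e^((-4+i)t)v: X_1 = e^(-4t)(cos(t)·(1,-1) + sin(t)·(2,-3)), X_2 = e^(-4t)(sin(t)·(1,-1) - cos(t)·(2,-3)).
General solution: K_1X_1 + K_2X_2.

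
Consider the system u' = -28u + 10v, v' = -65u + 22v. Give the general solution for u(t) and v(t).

u(t) = -c_1e^(-3t)sin(5t) + c_1e^(-3t)cos(5t) + c_2e^(-3t)sin(5t) + c_2e^(-3t)cos(5t), v(t) = -3c_1e^(-3t)sin(5t) + 2c_1e^(-3t)cos(5t) + 2c_2e^(-3t)sin(5t) + 3c_2e^(-3t)cos(5t)

Coefficient matrix A = [[-28, 10], [-65, 22]].
Characteristic polynomial det(A - λI) = λ^2 + 6λ + 34 = 0.
Eigenvalues λ = -3 ± 5i (complex conjugate pair).
For λ=-3+5i: an eigenvector is (1,2) - i(-1,-3) = (1 + i, 2 + 3i).
A real fundamental pair from Re and Im of e^((-3+5i)t)v: X_1 = e^(-3t)(cos(5t)·(1,2) + sin(5t)·(-1,-3)), X_2 = e^(-3t)(sin(5t)·(1,2) - cos(5t)·(-1,-3)).
General solution: c_1X_1 + c_2X_2.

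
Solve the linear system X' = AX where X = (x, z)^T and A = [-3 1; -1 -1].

Coefficient matrix A = [[-3, 1], [-1, -1]].
Characteristic polynomial det(A - λI) = λ^2 + 4λ + 4 = 0.
Single eigenvalue λ = -2 with algebraic multiplicity 2.
Eigenvector v = (1,1); generalized eigenvector w with (A-λI)w=v is (-1,0).
General solution: e^(-2t)[K_1·v + K_2·(t·v + w)].

x(t) = K_1e^(-2t) + K_2te^(-2t) - K_2e^(-2t), z(t) = K_1e^(-2t) + K_2te^(-2t)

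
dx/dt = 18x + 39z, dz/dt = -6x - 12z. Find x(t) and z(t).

Coefficient matrix A = [[18, 39], [-6, -12]].
Characteristic polynomial det(A - λI) = λ^2 - 6λ + 18 = 0.
Eigenvalues λ = 3 ± 3i (complex conjugate pair).
For λ=3+3i: an eigenvector is (-3,1) - i(-2,1) = (-3 + 2i, 1 - i).
A real fundamental pair from Re and Im of e^((3+3i)t)v: X_1 = e^(3t)(cos(3t)·(-3,1) + sin(3t)·(-2,1)), X_2 = e^(3t)(sin(3t)·(-3,1) - cos(3t)·(-2,1)).
General solution: K_1X_1 + K_2X_2.

x(t) = -2K_1e^(3t)sin(3t) - 3K_1e^(3t)cos(3t) - 3K_2e^(3t)sin(3t) + 2K_2e^(3t)cos(3t), z(t) = K_1e^(3t)sin(3t) + K_1e^(3t)cos(3t) + K_2e^(3t)sin(3t) - K_2e^(3t)cos(3t)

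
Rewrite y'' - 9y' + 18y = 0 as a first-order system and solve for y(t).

Let x_1 = y, x_2 = y'. Then x_1' = x_2 and x_2' = -18x_1 + 9x_2.
A = [[0,1],[-18,9]]; det(A-λI) = λ^2 - 9λ + 18.
Eigenvalues λ = 3, 6 with eigenvectors (1,3), (1,6).

y(t) = K_1e^(3t) + K_2e^(6t)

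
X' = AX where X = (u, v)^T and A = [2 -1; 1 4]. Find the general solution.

Coefficient matrix A = [[2, -1], [1, 4]].
Characteristic polynomial det(A - λI) = λ^2 - 6λ + 9 = 0.
Single eigenvalue λ = 3 with algebraic multiplicity 2.
Eigenvector v = (1,-1); generalized eigenvector w with (A-λI)w=v is (0,-1).
General solution: e^(3t)[C_1·v + C_2·(t·v + w)].

u(t) = C_1e^(3t) + C_2te^(3t), v(t) = -C_1e^(3t) - C_2te^(3t) - C_2e^(3t)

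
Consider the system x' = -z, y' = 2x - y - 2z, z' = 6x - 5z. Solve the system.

Coefficient matrix A = [[0, 0, -1], [2, -1, -2], [6, 0, -5]].
det(A - λI) = 0 gives eigenvalues λ = -3, -1, -2.
For λ=-3: eigenvector (-1,-2,-3).
For λ=-1: eigenvector (0,1,0).
For λ=-2: eigenvector (1,2,2).
General solution: C_1e^(-3t)(-1,-2,-3) + C_2e^(-t)(0,1,0) + C_3e^(-2t)(1,2,2).

x(t) = -C_1e^(-3t) + C_3e^(-2t), y(t) = -2C_1e^(-3t) + C_2e^(-t) + 2C_3e^(-2t), z(t) = -3C_1e^(-3t) + 2C_3e^(-2t)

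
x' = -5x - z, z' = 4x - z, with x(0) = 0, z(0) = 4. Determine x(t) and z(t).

Coefficient matrix A = [[-5, -1], [4, -1]].
Characteristic polynomial det(A - λI) = λ^2 + 6λ + 9 = 0.
Single eigenvalue λ = -3 with algebraic multiplicity 2.
Eigenvector v = (-1,2); generalized eigenvector w with (A-λI)w=v is (2,-3).
General solution: e^(-3t)[c_1·v + c_2·(t·v + w)].
Applying x(0)=0, z(0)=4 gives c_1=8, c_2=4.

x(t) = -4te^(-3t), z(t) = 8te^(-3t) + 4e^(-3t)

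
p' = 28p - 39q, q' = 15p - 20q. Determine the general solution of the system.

Coefficient matrix A = [[28, -39], [15, -20]].
Characteristic polynomial det(A - λI) = λ^2 - 8λ + 25 = 0.
Eigenvalues λ = 4 ± 3i (complex conjugate pair).
For λ=4+3i: an eigenvector is (2,1) - i(3,2) = (2 - 3i, 1 - 2i).
A real fundamental pair from Re and Im of e^((4+3i)t)v: X_1 = e^(4t)(cos(3t)·(2,1) + sin(3t)·(3,2)), X_2 = e^(4t)(sin(3t)·(2,1) - cos(3t)·(3,2)).
General solution: c_1X_1 + c_2X_2.

p(t) = 3c_1e^(4t)sin(3t) + 2c_1e^(4t)cos(3t) + 2c_2e^(4t)sin(3t) - 3c_2e^(4t)cos(3t), q(t) = 2c_1e^(4t)sin(3t) + c_1e^(4t)cos(3t) + c_2e^(4t)sin(3t) - 2c_2e^(4t)cos(3t)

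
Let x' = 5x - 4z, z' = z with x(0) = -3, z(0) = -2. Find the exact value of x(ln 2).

-36

A = [[5,-4],[0,1]]; eigenvalues λ = 1, 5.
Eigenvectors: (1,1) for λ=1, (-1,0) for λ=5.
From the initial condition, c_1 = -2, c_2 = 1.
x(ln 2) = (-2)(2^1)(1) + (1)(2^5)(-1) = -36.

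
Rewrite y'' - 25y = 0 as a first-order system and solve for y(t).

Let x_1 = y, x_2 = y'. Then x_1' = x_2 and x_2' = 25x_1.
A = [[0,1],[25,0]]; det(A-λI) = λ^2 - 25.
Eigenvalues λ = -5, 5 with eigenvectors (1,-5), (1,5).

y(t) = C_1e^(-5t) + C_2e^(5t)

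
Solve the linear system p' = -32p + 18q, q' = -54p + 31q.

p(t) = 2c_1e^(-5t) + c_2e^(4t), q(t) = 3c_1e^(-5t) + 2c_2e^(4t)

Coefficient matrix A = [[-32, 18], [-54, 31]].
Characteristic polynomial det(A - λI) = λ^2 + λ - 20 = 0.
Eigenvalues λ = -5, 4.
For λ=-5: (A-λI) row 1 is [-27, 18], so an eigenvector is (2, 3).
For λ=4: (A-λI) row 1 is [-36, 18], so an eigenvector is (1, 2).
General solution: c_1e^(-5t)(2,3) + c_2e^(4t)(1,2).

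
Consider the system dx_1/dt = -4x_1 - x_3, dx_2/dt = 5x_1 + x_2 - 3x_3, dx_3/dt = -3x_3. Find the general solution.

x_1(t) = -K_1e^(-3t) + K_3e^(-4t), x_2(t) = 2K_1e^(-3t) + K_2e^(t) - K_3e^(-4t), x_3(t) = K_1e^(-3t)

Coefficient matrix A = [[-4, 0, -1], [5, 1, -3], [0, 0, -3]].
det(A - λI) = 0 gives eigenvalues λ = -3, 1, -4.
For λ=-3: eigenvector (-1,2,1).
For λ=1: eigenvector (0,1,0).
For λ=-4: eigenvector (1,-1,0).
General solution: K_1e^(-3t)(-1,2,1) + K_2e^(t)(0,1,0) + K_3e^(-4t)(1,-1,0).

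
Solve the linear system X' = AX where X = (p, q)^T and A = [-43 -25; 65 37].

p(t) = c_1e^(-3t)sin(5t) - 2c_1e^(-3t)cos(5t) - 2c_2e^(-3t)sin(5t) - c_2e^(-3t)cos(5t), q(t) = -2c_1e^(-3t)sin(5t) + 3c_1e^(-3t)cos(5t) + 3c_2e^(-3t)sin(5t) + 2c_2e^(-3t)cos(5t)

Coefficient matrix A = [[-43, -25], [65, 37]].
Characteristic polynomial det(A - λI) = λ^2 + 6λ + 34 = 0.
Eigenvalues λ = -3 ± 5i (complex conjugate pair).
For λ=-3+5i: an eigenvector is (-2,3) - i(1,-2) = (-2 - i, 3 + 2i).
A real fundamental pair from Re and Im of e^((-3+5i)t)v: X_1 = e^(-3t)(cos(5t)·(-2,3) + sin(5t)·(1,-2)), X_2 = e^(-3t)(sin(5t)·(-2,3) - cos(5t)·(1,-2)).
General solution: c_1X_1 + c_2X_2.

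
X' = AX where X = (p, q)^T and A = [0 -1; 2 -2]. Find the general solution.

Coefficient matrix A = [[0, -1], [2, -2]].
Characteristic polynomial det(A - λI) = λ^2 + 2λ + 2 = 0.
Eigenvalues λ = -1 ± i (complex conjugate pair).
For λ=-1+i: an eigenvector is (0,-1) - i(1,1) = (0 - i, -1 - i).
A real fundamental pair from Re and Im of e^((-1+i)t)v: X_1 = e^(-t)(cos(t)·(0,-1) + sin(t)·(1,1)), X_2 = e^(-t)(sin(t)·(0,-1) - cos(t)·(1,1)).
General solution: K_1X_1 + K_2X_2.

p(t) = K_1e^(-t)sin(t) - K_2e^(-t)cos(t), q(t) = K_1e^(-t)sin(t) - K_1e^(-t)cos(t) - K_2e^(-t)sin(t) - K_2e^(-t)cos(t)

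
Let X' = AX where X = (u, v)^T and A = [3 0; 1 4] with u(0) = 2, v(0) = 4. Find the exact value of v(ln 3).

A = [[3,0],[1,4]]; eigenvalues λ = 3, 4.
Eigenvectors: (-1,1) for λ=3, (0,-1) for λ=4.
From the initial condition, c_1 = -2, c_2 = -6.
v(ln 3) = (-2)(3^3)(1) + (-6)(3^4)(-1) = 432.

432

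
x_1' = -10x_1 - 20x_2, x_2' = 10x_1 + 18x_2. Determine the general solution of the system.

x_1(t) = -C_1e^(4t)sin(2t) + 3C_1e^(4t)cos(2t) + 3C_2e^(4t)sin(2t) + C_2e^(4t)cos(2t), x_2(t) = C_1e^(4t)sin(2t) - 2C_1e^(4t)cos(2t) - 2C_2e^(4t)sin(2t) - C_2e^(4t)cos(2t)

Coefficient matrix A = [[-10, -20], [10, 18]].
Characteristic polynomial det(A - λI) = λ^2 - 8λ + 20 = 0.
Eigenvalues λ = 4 ± 2i (complex conjugate pair).
For λ=4+2i: an eigenvector is (3,-2) - i(-1,1) = (3 + i, -2 - i).
A real fundamental pair from Re and Im of e^((4+2i)t)v: X_1 = e^(4t)(cos(2t)·(3,-2) + sin(2t)·(-1,1)), X_2 = e^(4t)(sin(2t)·(3,-2) - cos(2t)·(-1,1)).
General solution: C_1X_1 + C_2X_2.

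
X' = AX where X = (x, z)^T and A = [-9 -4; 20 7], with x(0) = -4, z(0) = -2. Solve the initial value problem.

x(t) = 10e^(-t)sin(4t) - 4e^(-t)cos(4t), z(t) = -24e^(-t)sin(4t) - 2e^(-t)cos(4t)

Coefficient matrix A = [[-9, -4], [20, 7]].
Characteristic polynomial det(A - λI) = λ^2 + 2λ + 17 = 0.
Eigenvalues λ = -1 ± 4i (complex conjugate pair).
For λ=-1+4i: an eigenvector is (-1,2) - i(0,-1) = (-1, 2 + i).
A real fundamental pair from Re and Im of e^((-1+4i)t)v: X_1 = e^(-t)(cos(4t)·(-1,2) + sin(4t)·(0,-1)), X_2 = e^(-t)(sin(4t)·(-1,2) - cos(4t)·(0,-1)).
General solution: K_1X_1 + K_2X_2.
Applying x(0)=-4, z(0)=-2 gives K_1=4, K_2=-10.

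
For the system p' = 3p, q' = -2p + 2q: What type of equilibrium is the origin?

unstable node

A = [[3,0],[-2,2]]; det(A-λI) = λ^2 - 5λ + 6.
λ = 2, 3: both positive.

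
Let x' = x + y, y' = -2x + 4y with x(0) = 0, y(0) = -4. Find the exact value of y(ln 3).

-180

A = [[1,1],[-2,4]]; eigenvalues λ = 3, 2.
Eigenvectors: (-1,-2) for λ=3, (1,1) for λ=2.
From the initial condition, c_1 = 4, c_2 = 4.
y(ln 3) = (4)(3^3)(-2) + (4)(3^2)(1) = -180.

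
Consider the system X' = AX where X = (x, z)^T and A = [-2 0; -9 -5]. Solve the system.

x(t) = -C_1e^(-2t), z(t) = 3C_1e^(-2t) + C_2e^(-5t)

Coefficient matrix A = [[-2, 0], [-9, -5]].
Characteristic polynomial det(A - λI) = λ^2 + 7λ + 10 = 0.
Eigenvalues λ = -2, -5.
For λ=-2: (A-λI) row 2 is [-9, -3], so an eigenvector is (-1, 3).
For λ=-5: (A-λI) row 1 is [3, 0], so an eigenvector is (0, 1).
General solution: C_1e^(-2t)(-1,3) + C_2e^(-5t)(0,1).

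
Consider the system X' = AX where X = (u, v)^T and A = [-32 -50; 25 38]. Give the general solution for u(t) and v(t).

Coefficient matrix A = [[-32, -50], [25, 38]].
Characteristic polynomial det(A - λI) = λ^2 - 6λ + 34 = 0.
Eigenvalues λ = 3 ± 5i (complex conjugate pair).
For λ=3+5i: an eigenvector is (-3,2) - i(1,-1) = (-3 - i, 2 + i).
A real fundamental pair from Re and Im of e^((3+5i)t)v: X_1 = e^(3t)(cos(5t)·(-3,2) + sin(5t)·(1,-1)), X_2 = e^(3t)(sin(5t)·(-3,2) - cos(5t)·(1,-1)).
General solution: K_1X_1 + K_2X_2.

u(t) = K_1e^(3t)sin(5t) - 3K_1e^(3t)cos(5t) - 3K_2e^(3t)sin(5t) - K_2e^(3t)cos(5t), v(t) = -K_1e^(3t)sin(5t) + 2K_1e^(3t)cos(5t) + 2K_2e^(3t)sin(5t) + K_2e^(3t)cos(5t)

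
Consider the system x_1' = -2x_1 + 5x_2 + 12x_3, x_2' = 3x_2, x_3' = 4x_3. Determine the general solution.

Coefficient matrix A = [[-2, 5, 12], [0, 3, 0], [0, 0, 4]].
det(A - λI) = 0 gives eigenvalues λ = -2, 3, 4.
For λ=-2: eigenvector (1,0,0).
For λ=3: eigenvector (1,1,0).
For λ=4: eigenvector (2,0,1).
General solution: C_1e^(-2t)(1,0,0) + C_2e^(3t)(1,1,0) + C_3e^(4t)(2,0,1).

x_1(t) = C_1e^(-2t) + C_2e^(3t) + 2C_3e^(4t), x_2(t) = C_2e^(3t), x_3(t) = C_3e^(4t)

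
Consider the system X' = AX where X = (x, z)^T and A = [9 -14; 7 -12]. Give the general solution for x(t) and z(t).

x(t) = C_1e^(-5t) + 2C_2e^(2t), z(t) = C_1e^(-5t) + C_2e^(2t)

Coefficient matrix A = [[9, -14], [7, -12]].
Characteristic polynomial det(A - λI) = λ^2 + 3λ - 10 = 0.
Eigenvalues λ = -5, 2.
For λ=-5: (A-λI) row 1 is [14, -14], so an eigenvector is (1, 1).
For λ=2: (A-λI) row 1 is [7, -14], so an eigenvector is (2, 1).
General solution: C_1e^(-5t)(1,1) + C_2e^(2t)(2,1).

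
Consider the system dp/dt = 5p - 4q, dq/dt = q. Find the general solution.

p(t) = K_1e^(t) - K_2e^(5t), q(t) = K_1e^(t)

Coefficient matrix A = [[5, -4], [0, 1]].
Characteristic polynomial det(A - λI) = λ^2 - 6λ + 5 = 0.
Eigenvalues λ = 1, 5.
For λ=1: (A-λI) row 1 is [4, -4], so an eigenvector is (1, 1).
For λ=5: (A-λI) row 1 is [0, -4], so an eigenvector is (-1, 0).
General solution: K_1e^(t)(1,1) + K_2e^(5t)(-1,0).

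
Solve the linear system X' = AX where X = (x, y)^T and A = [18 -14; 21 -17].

x(t) = c_1e^(4t) + 2c_2e^(-3t), y(t) = c_1e^(4t) + 3c_2e^(-3t)

Coefficient matrix A = [[18, -14], [21, -17]].
Characteristic polynomial det(A - λI) = λ^2 - λ - 12 = 0.
Eigenvalues λ = 4, -3.
For λ=4: (A-λI) row 1 is [14, -14], so an eigenvector is (1, 1).
For λ=-3: (A-λI) row 1 is [21, -14], so an eigenvector is (2, 3).
General solution: c_1e^(4t)(1,1) + c_2e^(-3t)(2,3).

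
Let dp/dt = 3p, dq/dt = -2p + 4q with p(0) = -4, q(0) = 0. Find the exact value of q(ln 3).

A = [[3,0],[-2,4]]; eigenvalues λ = 3, 4.
Eigenvectors: (-1,-2) for λ=3, (0,1) for λ=4.
From the initial condition, c_1 = 4, c_2 = 8.
q(ln 3) = (4)(3^3)(-2) + (8)(3^4)(1) = 432.

432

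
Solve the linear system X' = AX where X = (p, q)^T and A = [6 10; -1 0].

Coefficient matrix A = [[6, 10], [-1, 0]].
Characteristic polynomial det(A - λI) = λ^2 - 6λ + 10 = 0.
Eigenvalues λ = 3 ± i (complex conjugate pair).
For λ=3+i: an eigenvector is (3,-1) - i(-1,0) = (3 + i, -1).
A real fundamental pair from Re and Im of e^((3+i)t)v: X_1 = e^(3t)(cos(t)·(3,-1) + sin(t)·(-1,0)), X_2 = e^(3t)(sin(t)·(3,-1) - cos(t)·(-1,0)).
General solution: c_1X_1 + c_2X_2.

p(t) = -c_1e^(3t)sin(t) + 3c_1e^(3t)cos(t) + 3c_2e^(3t)sin(t) + c_2e^(3t)cos(t), q(t) = -c_1e^(3t)cos(t) - c_2e^(3t)sin(t)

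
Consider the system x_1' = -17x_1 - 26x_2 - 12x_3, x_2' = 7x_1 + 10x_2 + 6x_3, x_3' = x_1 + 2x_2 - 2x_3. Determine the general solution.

x_1(t) = C_1e^(-3t) + 2C_2e^(-4t) - 6C_3e^(-2t), x_2(t) = -C_1e^(-3t) - C_2e^(-4t) + 3C_3e^(-2t), x_3(t) = C_1e^(-3t) + C_3e^(-2t)

Coefficient matrix A = [[-17, -26, -12], [7, 10, 6], [1, 2, -2]].
det(A - λI) = 0 gives eigenvalues λ = -3, -4, -2.
For λ=-3: eigenvector (1,-1,1).
For λ=-4: eigenvector (2,-1,0).
For λ=-2: eigenvector (-6,3,1).
General solution: C_1e^(-3t)(1,-1,1) + C_2e^(-4t)(2,-1,0) + C_3e^(-2t)(-6,3,1).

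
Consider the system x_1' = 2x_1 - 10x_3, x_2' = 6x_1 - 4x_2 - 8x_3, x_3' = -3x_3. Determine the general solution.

x_1(t) = 2c_1e^(-3t) + c_3e^(2t), x_2(t) = 4c_1e^(-3t) + c_2e^(-4t) + c_3e^(2t), x_3(t) = c_1e^(-3t)

Coefficient matrix A = [[2, 0, -10], [6, -4, -8], [0, 0, -3]].
det(A - λI) = 0 gives eigenvalues λ = -3, -4, 2.
For λ=-3: eigenvector (2,4,1).
For λ=-4: eigenvector (0,1,0).
For λ=2: eigenvector (1,1,0).
General solution: c_1e^(-3t)(2,4,1) + c_2e^(-4t)(0,1,0) + c_3e^(2t)(1,1,0).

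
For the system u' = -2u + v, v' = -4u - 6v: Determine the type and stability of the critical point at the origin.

stable improper node

A = [[-2,1],[-4,-6]]; det(A-λI) = λ^2 + 8λ + 16.
repeated λ = -4 with a single eigenvector.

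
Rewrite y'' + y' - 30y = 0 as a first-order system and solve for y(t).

Let x_1 = y, x_2 = y'. Then x_1' = x_2 and x_2' = 30x_1 - x_2.
A = [[0,1],[30,-1]]; det(A-λI) = λ^2 + λ - 30.
Eigenvalues λ = -6, 5 with eigenvectors (1,-6), (1,5).

y(t) = c_1e^(-6t) + c_2e^(5t)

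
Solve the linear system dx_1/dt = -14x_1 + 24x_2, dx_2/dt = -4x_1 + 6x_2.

x_1(t) = -2K_1e^(-2t) + 3K_2e^(-6t), x_2(t) = -K_1e^(-2t) + K_2e^(-6t)

Coefficient matrix A = [[-14, 24], [-4, 6]].
Characteristic polynomial det(A - λI) = λ^2 + 8λ + 12 = 0.
Eigenvalues λ = -2, -6.
For λ=-2: (A-λI) row 1 is [-12, 24], so an eigenvector is (-2, -1).
For λ=-6: (A-λI) row 1 is [-8, 24], so an eigenvector is (3, 1).
General solution: K_1e^(-2t)(-2,-1) + K_2e^(-6t)(3,1).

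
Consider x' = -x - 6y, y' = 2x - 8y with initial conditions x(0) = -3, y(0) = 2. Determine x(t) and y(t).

Coefficient matrix A = [[-1, -6], [2, -8]].
Characteristic polynomial det(A - λI) = λ^2 + 9λ + 20 = 0.
Eigenvalues λ = -5, -4.
For λ=-5: (A-λI) row 1 is [4, -6], so an eigenvector is (-3, -2).
For λ=-4: (A-λI) row 1 is [3, -6], so an eigenvector is (2, 1).
General solution: K_1e^(-5t)(-3,-2) + K_2e^(-4t)(2,1).
Applying x(0)=-3, y(0)=2 gives K_1=-7, K_2=-12.

x(t) = -24e^(-4t) + 21e^(-5t), y(t) = -12e^(-4t) + 14e^(-5t)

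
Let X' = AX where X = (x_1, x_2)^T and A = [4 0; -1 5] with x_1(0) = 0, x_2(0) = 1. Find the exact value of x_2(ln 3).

243

A = [[4,0],[-1,5]]; eigenvalues λ = 4, 5.
Eigenvectors: (-1,-1) for λ=4, (0,1) for λ=5.
From the initial condition, c_1 = 0, c_2 = 1.
x_2(ln 3) = (0)(3^4)(-1) + (1)(3^5)(1) = 243.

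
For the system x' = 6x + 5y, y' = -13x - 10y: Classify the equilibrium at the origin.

A = [[6,5],[-13,-10]]; det(A-λI) = λ^2 + 4λ + 5.
λ = -2 ± i: negative real part.

stable spiral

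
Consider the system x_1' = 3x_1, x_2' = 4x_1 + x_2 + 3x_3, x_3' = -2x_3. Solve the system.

Coefficient matrix A = [[3, 0, 0], [4, 1, 3], [0, 0, -2]].
det(A - λI) = 0 gives eigenvalues λ = 3, 1, -2.
For λ=3: eigenvector (1,2,0).
For λ=1: eigenvector (0,1,0).
For λ=-2: eigenvector (0,-1,1).
General solution: C_1e^(3t)(1,2,0) + C_2e^(t)(0,1,0) + C_3e^(-2t)(0,-1,1).

x_1(t) = C_1e^(3t), x_2(t) = 2C_1e^(3t) + C_2e^(t) - C_3e^(-2t), x_3(t) = C_3e^(-2t)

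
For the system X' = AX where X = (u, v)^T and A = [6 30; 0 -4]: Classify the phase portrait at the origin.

A = [[6,30],[0,-4]]; det(A-λI) = λ^2 - 2λ - 24.
λ = 6, -4: opposite signs.

saddle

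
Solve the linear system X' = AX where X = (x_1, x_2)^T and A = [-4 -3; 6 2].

x_1(t) = c_1e^(-t)sin(3t) - c_2e^(-t)cos(3t), x_2(t) = -c_1e^(-t)sin(3t) - c_1e^(-t)cos(3t) - c_2e^(-t)sin(3t) + c_2e^(-t)cos(3t)

Coefficient matrix A = [[-4, -3], [6, 2]].
Characteristic polynomial det(A - λI) = λ^2 + 2λ + 10 = 0.
Eigenvalues λ = -1 ± 3i (complex conjugate pair).
For λ=-1+3i: an eigenvector is (0,-1) - i(1,-1) = (0 - i, -1 + i).
A real fundamental pair from Re and Im of e^((-1+3i)t)v: X_1 = e^(-t)(cos(3t)·(0,-1) + sin(3t)·(1,-1)), X_2 = e^(-t)(sin(3t)·(0,-1) - cos(3t)·(1,-1)).
General solution: c_1X_1 + c_2X_2.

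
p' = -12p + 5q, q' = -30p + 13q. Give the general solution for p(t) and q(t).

p(t) = -C_1e^(-2t) + C_2e^(3t), q(t) = -2C_1e^(-2t) + 3C_2e^(3t)

Coefficient matrix A = [[-12, 5], [-30, 13]].
Characteristic polynomial det(A - λI) = λ^2 - λ - 6 = 0.
Eigenvalues λ = -2, 3.
For λ=-2: (A-λI) row 1 is [-10, 5], so an eigenvector is (-1, -2).
For λ=3: (A-λI) row 1 is [-15, 5], so an eigenvector is (1, 3).
General solution: C_1e^(-2t)(-1,-2) + C_2e^(3t)(1,3).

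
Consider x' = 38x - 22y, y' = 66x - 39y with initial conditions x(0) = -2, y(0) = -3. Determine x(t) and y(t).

Coefficient matrix A = [[38, -22], [66, -39]].
Characteristic polynomial det(A - λI) = λ^2 + λ - 30 = 0.
Eigenvalues λ = 5, -6.
For λ=5: (A-λI) row 1 is [33, -22], so an eigenvector is (-2, -3).
For λ=-6: (A-λI) row 1 is [44, -22], so an eigenvector is (1, 2).
General solution: c_1e^(5t)(-2,-3) + c_2e^(-6t)(1,2).
Applying x(0)=-2, y(0)=-3 gives c_1=1, c_2=0.

x(t) = -2e^(5t), y(t) = -3e^(5t)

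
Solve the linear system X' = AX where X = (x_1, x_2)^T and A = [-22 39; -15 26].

Coefficient matrix A = [[-22, 39], [-15, 26]].
Characteristic polynomial det(A - λI) = λ^2 - 4λ + 13 = 0.
Eigenvalues λ = 2 ± 3i (complex conjugate pair).
For λ=2+3i: an eigenvector is (3,2) - i(2,1) = (3 - 2i, 2 - i).
A real fundamental pair from Re and Im of e^((2+3i)t)v: X_1 = e^(2t)(cos(3t)·(3,2) + sin(3t)·(2,1)), X_2 = e^(2t)(sin(3t)·(3,2) - cos(3t)·(2,1)).
General solution: K_1X_1 + K_2X_2.

x_1(t) = 2K_1e^(2t)sin(3t) + 3K_1e^(2t)cos(3t) + 3K_2e^(2t)sin(3t) - 2K_2e^(2t)cos(3t), x_2(t) = K_1e^(2t)sin(3t) + 2K_1e^(2t)cos(3t) + 2K_2e^(2t)sin(3t) - K_2e^(2t)cos(3t)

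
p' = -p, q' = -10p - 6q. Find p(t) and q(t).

Coefficient matrix A = [[-1, 0], [-10, -6]].
Characteristic polynomial det(A - λI) = λ^2 + 7λ + 6 = 0.
Eigenvalues λ = -6, -1.
For λ=-6: (A-λI) row 1 is [5, 0], so an eigenvector is (0, 1).
For λ=-1: (A-λI) row 2 is [-10, -5], so an eigenvector is (-1, 2).
General solution: C_1e^(-6t)(0,1) + C_2e^(-t)(-1,2).

p(t) = -C_2e^(-t), q(t) = C_1e^(-6t) + 2C_2e^(-t)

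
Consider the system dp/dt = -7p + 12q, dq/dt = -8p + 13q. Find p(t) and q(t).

Coefficient matrix A = [[-7, 12], [-8, 13]].
Characteristic polynomial det(A - λI) = λ^2 - 6λ + 5 = 0.
Eigenvalues λ = 5, 1.
For λ=5: (A-λI) row 1 is [-12, 12], so an eigenvector is (1, 1).
For λ=1: (A-λI) row 1 is [-8, 12], so an eigenvector is (3, 2).
General solution: C_1e^(5t)(1,1) + C_2e^(t)(3,2).

p(t) = C_1e^(5t) + 3C_2e^(t), q(t) = C_1e^(5t) + 2C_2e^(t)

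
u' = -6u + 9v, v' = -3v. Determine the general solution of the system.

Coefficient matrix A = [[-6, 9], [0, -3]].
Characteristic polynomial det(A - λI) = λ^2 + 9λ + 18 = 0.
Eigenvalues λ = -3, -6.
For λ=-3: (A-λI) row 1 is [-3, 9], so an eigenvector is (-3, -1).
For λ=-6: (A-λI) row 1 is [0, 9], so an eigenvector is (-1, 0).
General solution: C_1e^(-3t)(-3,-1) + C_2e^(-6t)(-1,0).

u(t) = -3C_1e^(-3t) - C_2e^(-6t), v(t) = -C_1e^(-3t)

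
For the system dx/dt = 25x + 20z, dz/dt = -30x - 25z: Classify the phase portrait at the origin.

saddle

A = [[25,20],[-30,-25]]; det(A-λI) = λ^2 - 25.
λ = 5, -5: opposite signs.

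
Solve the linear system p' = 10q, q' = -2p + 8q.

p(t) = -2C_1e^(4t)sin(2t) + C_1e^(4t)cos(2t) + C_2e^(4t)sin(2t) + 2C_2e^(4t)cos(2t), q(t) = -C_1e^(4t)sin(2t) + C_2e^(4t)cos(2t)

Coefficient matrix A = [[0, 10], [-2, 8]].
Characteristic polynomial det(A - λI) = λ^2 - 8λ + 20 = 0.
Eigenvalues λ = 4 ± 2i (complex conjugate pair).
For λ=4+2i: an eigenvector is (1,0) - i(-2,-1) = (1 + 2i, 0 + i).
A real fundamental pair from Re and Im of e^((4+2i)t)v: X_1 = e^(4t)(cos(2t)·(1,0) + sin(2t)·(-2,-1)), X_2 = e^(4t)(sin(2t)·(1,0) - cos(2t)·(-2,-1)).
General solution: C_1X_1 + C_2X_2.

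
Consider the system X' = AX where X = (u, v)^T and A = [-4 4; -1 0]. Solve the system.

Coefficient matrix A = [[-4, 4], [-1, 0]].
Characteristic polynomial det(A - λI) = λ^2 + 4λ + 4 = 0.
Single eigenvalue λ = -2 with algebraic multiplicity 2.
Eigenvector v = (-2,-1); generalized eigenvector w with (A-λI)w=v is (-1,-1).
General solution: e^(-2t)[c_1·v + c_2·(t·v + w)].

u(t) = -2c_1e^(-2t) - 2c_2te^(-2t) - c_2e^(-2t), v(t) = -c_1e^(-2t) - c_2te^(-2t) - c_2e^(-2t)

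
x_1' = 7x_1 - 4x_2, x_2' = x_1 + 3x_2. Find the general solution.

Coefficient matrix A = [[7, -4], [1, 3]].
Characteristic polynomial det(A - λI) = λ^2 - 10λ + 25 = 0.
Single eigenvalue λ = 5 with algebraic multiplicity 2.
Eigenvector v = (-2,-1); generalized eigenvector w with (A-λI)w=v is (3,2).
General solution: e^(5t)[c_1·v + c_2·(t·v + w)].

x_1(t) = -2c_1e^(5t) - 2c_2te^(5t) + 3c_2e^(5t), x_2(t) = -c_1e^(5t) - c_2te^(5t) + 2c_2e^(5t)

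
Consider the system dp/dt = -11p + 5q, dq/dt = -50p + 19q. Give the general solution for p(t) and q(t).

p(t) = -K_1e^(4t)cos(5t) - K_2e^(4t)sin(5t), q(t) = K_1e^(4t)sin(5t) - 3K_1e^(4t)cos(5t) - 3K_2e^(4t)sin(5t) - K_2e^(4t)cos(5t)

Coefficient matrix A = [[-11, 5], [-50, 19]].
Characteristic polynomial det(A - λI) = λ^2 - 8λ + 41 = 0.
Eigenvalues λ = 4 ± 5i (complex conjugate pair).
For λ=4+5i: an eigenvector is (-1,-3) - i(0,1) = (-1, -3 - i).
A real fundamental pair from Re and Im of e^((4+5i)t)v: X_1 = e^(4t)(cos(5t)·(-1,-3) + sin(5t)·(0,1)), X_2 = e^(4t)(sin(5t)·(-1,-3) - cos(5t)·(0,1)).
General solution: K_1X_1 + K_2X_2.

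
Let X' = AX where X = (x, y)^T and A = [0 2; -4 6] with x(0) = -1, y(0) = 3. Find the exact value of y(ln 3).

A = [[0,2],[-4,6]]; eigenvalues λ = 4, 2.
Eigenvectors: (-1,-2) for λ=4, (1,1) for λ=2.
From the initial condition, c_1 = -4, c_2 = -5.
y(ln 3) = (-4)(3^4)(-2) + (-5)(3^2)(1) = 603.

603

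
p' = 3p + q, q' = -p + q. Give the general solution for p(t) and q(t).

p(t) = K_1e^(2t) + K_2te^(2t) + 3K_2e^(2t), q(t) = -K_1e^(2t) - K_2te^(2t) - 2K_2e^(2t)

Coefficient matrix A = [[3, 1], [-1, 1]].
Characteristic polynomial det(A - λI) = λ^2 - 4λ + 4 = 0.
Single eigenvalue λ = 2 with algebraic multiplicity 2.
Eigenvector v = (1,-1); generalized eigenvector w with (A-λI)w=v is (3,-2).
General solution: e^(2t)[K_1·v + K_2·(t·v + w)].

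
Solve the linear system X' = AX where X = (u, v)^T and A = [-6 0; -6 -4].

Coefficient matrix A = [[-6, 0], [-6, -4]].
Characteristic polynomial det(A - λI) = λ^2 + 10λ + 24 = 0.
Eigenvalues λ = -4, -6.
For λ=-4: (A-λI) row 1 is [-2, 0], so an eigenvector is (0, 1).
For λ=-6: (A-λI) row 2 is [-6, 2], so an eigenvector is (1, 3).
General solution: K_1e^(-4t)(0,1) + K_2e^(-6t)(1,3).

u(t) = K_2e^(-6t), v(t) = K_1e^(-4t) + 3K_2e^(-6t)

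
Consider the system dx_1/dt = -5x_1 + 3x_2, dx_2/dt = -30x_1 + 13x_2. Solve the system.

x_1(t) = -K_1e^(4t)sin(3t) + K_2e^(4t)cos(3t), x_2(t) = -3K_1e^(4t)sin(3t) - K_1e^(4t)cos(3t) - K_2e^(4t)sin(3t) + 3K_2e^(4t)cos(3t)

Coefficient matrix A = [[-5, 3], [-30, 13]].
Characteristic polynomial det(A - λI) = λ^2 - 8λ + 25 = 0.
Eigenvalues λ = 4 ± 3i (complex conjugate pair).
For λ=4+3i: an eigenvector is (0,-1) - i(-1,-3) = (0 + i, -1 + 3i).
A real fundamental pair from Re and Im of e^((4+3i)t)v: X_1 = e^(4t)(cos(3t)·(0,-1) + sin(3t)·(-1,-3)), X_2 = e^(4t)(sin(3t)·(0,-1) - cos(3t)·(-1,-3)).
General solution: K_1X_1 + K_2X_2.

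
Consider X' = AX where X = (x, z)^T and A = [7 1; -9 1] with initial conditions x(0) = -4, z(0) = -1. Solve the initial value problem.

x(t) = -13te^(4t) - 4e^(4t), z(t) = 39te^(4t) - e^(4t)

Coefficient matrix A = [[7, 1], [-9, 1]].
Characteristic polynomial det(A - λI) = λ^2 - 8λ + 16 = 0.
Single eigenvalue λ = 4 with algebraic multiplicity 2.
Eigenvector v = (1,-3); generalized eigenvector w with (A-λI)w=v is (1,-2).
General solution: e^(4t)[C_1·v + C_2·(t·v + w)].
Applying x(0)=-4, z(0)=-1 gives C_1=9, C_2=-13.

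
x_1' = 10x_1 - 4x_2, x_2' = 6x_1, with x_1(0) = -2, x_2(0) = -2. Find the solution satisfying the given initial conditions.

Coefficient matrix A = [[10, -4], [6, 0]].
Characteristic polynomial det(A - λI) = λ^2 - 10λ + 24 = 0.
Eigenvalues λ = 6, 4.
For λ=6: (A-λI) row 1 is [4, -4], so an eigenvector is (-1, -1).
For λ=4: (A-λI) row 1 is [6, -4], so an eigenvector is (2, 3).
General solution: C_1e^(6t)(-1,-1) + C_2e^(4t)(2,3).
Applying x_1(0)=-2, x_2(0)=-2 gives C_1=2, C_2=0.

x_1(t) = -2e^(6t), x_2(t) = -2e^(6t)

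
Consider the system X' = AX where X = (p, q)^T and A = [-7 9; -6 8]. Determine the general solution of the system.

Coefficient matrix A = [[-7, 9], [-6, 8]].
Characteristic polynomial det(A - λI) = λ^2 - λ - 2 = 0.
Eigenvalues λ = -1, 2.
For λ=-1: (A-λI) row 1 is [-6, 9], so an eigenvector is (3, 2).
For λ=2: (A-λI) row 1 is [-9, 9], so an eigenvector is (1, 1).
General solution: C_1e^(-t)(3,2) + C_2e^(2t)(1,1).

p(t) = 3C_1e^(-t) + C_2e^(2t), q(t) = 2C_1e^(-t) + C_2e^(2t)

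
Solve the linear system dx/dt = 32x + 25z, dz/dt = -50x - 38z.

x(t) = 2C_1e^(-3t)sin(5t) + C_1e^(-3t)cos(5t) + C_2e^(-3t)sin(5t) - 2C_2e^(-3t)cos(5t), z(t) = -3C_1e^(-3t)sin(5t) - C_1e^(-3t)cos(5t) - C_2e^(-3t)sin(5t) + 3C_2e^(-3t)cos(5t)

Coefficient matrix A = [[32, 25], [-50, -38]].
Characteristic polynomial det(A - λI) = λ^2 + 6λ + 34 = 0.
Eigenvalues λ = -3 ± 5i (complex conjugate pair).
For λ=-3+5i: an eigenvector is (1,-1) - i(2,-3) = (1 - 2i, -1 + 3i).
A real fundamental pair from Re and Im of e^((-3+5i)t)v: X_1 = e^(-3t)(cos(5t)·(1,-1) + sin(5t)·(2,-3)), X_2 = e^(-3t)(sin(5t)·(1,-1) - cos(5t)·(2,-3)).
General solution: C_1X_1 + C_2X_2.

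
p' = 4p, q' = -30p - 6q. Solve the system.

Coefficient matrix A = [[4, 0], [-30, -6]].
Characteristic polynomial det(A - λI) = λ^2 + 2λ - 24 = 0.
Eigenvalues λ = 4, -6.
For λ=4: (A-λI) row 2 is [-30, -10], so an eigenvector is (1, -3).
For λ=-6: (A-λI) row 1 is [10, 0], so an eigenvector is (0, 1).
General solution: C_1e^(4t)(1,-3) + C_2e^(-6t)(0,1).

p(t) = C_1e^(4t), q(t) = -3C_1e^(4t) + C_2e^(-6t)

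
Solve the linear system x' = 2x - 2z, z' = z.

x(t) = -2K_1e^(t) - K_2e^(2t), z(t) = -K_1e^(t)

Coefficient matrix A = [[2, -2], [0, 1]].
Characteristic polynomial det(A - λI) = λ^2 - 3λ + 2 = 0.
Eigenvalues λ = 1, 2.
For λ=1: (A-λI) row 1 is [1, -2], so an eigenvector is (-2, -1).
For λ=2: (A-λI) row 1 is [0, -2], so an eigenvector is (-1, 0).
General solution: K_1e^(t)(-2,-1) + K_2e^(2t)(-1,0).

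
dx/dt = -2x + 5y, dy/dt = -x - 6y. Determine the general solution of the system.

x(t) = -C_1e^(-4t)sin(t) + 2C_1e^(-4t)cos(t) + 2C_2e^(-4t)sin(t) + C_2e^(-4t)cos(t), y(t) = -C_1e^(-4t)cos(t) - C_2e^(-4t)sin(t)

Coefficient matrix A = [[-2, 5], [-1, -6]].
Characteristic polynomial det(A - λI) = λ^2 + 8λ + 17 = 0.
Eigenvalues λ = -4 ± i (complex conjugate pair).
For λ=-4+i: an eigenvector is (2,-1) - i(-1,0) = (2 + i, -1).
A real fundamental pair from Re and Im of e^((-4+i)t)v: X_1 = e^(-4t)(cos(t)·(2,-1) + sin(t)·(-1,0)), X_2 = e^(-4t)(sin(t)·(2,-1) - cos(t)·(-1,0)).
General solution: C_1X_1 + C_2X_2.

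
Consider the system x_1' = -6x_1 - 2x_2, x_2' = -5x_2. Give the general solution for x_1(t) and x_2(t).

Coefficient matrix A = [[-6, -2], [0, -5]].
Characteristic polynomial det(A - λI) = λ^2 + 11λ + 30 = 0.
Eigenvalues λ = -6, -5.
For λ=-6: (A-λI) row 1 is [0, -2], so an eigenvector is (-1, 0).
For λ=-5: (A-λI) row 1 is [-1, -2], so an eigenvector is (2, -1).
General solution: C_1e^(-6t)(-1,0) + C_2e^(-5t)(2,-1).

x_1(t) = -C_1e^(-6t) + 2C_2e^(-5t), x_2(t) = -C_2e^(-5t)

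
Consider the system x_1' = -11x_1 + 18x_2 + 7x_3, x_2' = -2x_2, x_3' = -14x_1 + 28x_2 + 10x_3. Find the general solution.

x_1(t) = K_1e^(-4t) + 2K_2e^(-2t) + K_3e^(3t), x_2(t) = K_2e^(-2t), x_3(t) = K_1e^(-4t) + 2K_3e^(3t)

Coefficient matrix A = [[-11, 18, 7], [0, -2, 0], [-14, 28, 10]].
det(A - λI) = 0 gives eigenvalues λ = -4, -2, 3.
For λ=-4: eigenvector (1,0,1).
For λ=-2: eigenvector (2,1,0).
For λ=3: eigenvector (1,0,2).
General solution: K_1e^(-4t)(1,0,1) + K_2e^(-2t)(2,1,0) + K_3e^(3t)(1,0,2).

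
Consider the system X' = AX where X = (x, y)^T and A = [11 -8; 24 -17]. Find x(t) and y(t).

x(t) = c_1e^(-5t) - 2c_2e^(-t), y(t) = 2c_1e^(-5t) - 3c_2e^(-t)

Coefficient matrix A = [[11, -8], [24, -17]].
Characteristic polynomial det(A - λI) = λ^2 + 6λ + 5 = 0.
Eigenvalues λ = -5, -1.
For λ=-5: (A-λI) row 1 is [16, -8], so an eigenvector is (1, 2).
For λ=-1: (A-λI) row 1 is [12, -8], so an eigenvector is (-2, -3).
General solution: c_1e^(-5t)(1,2) + c_2e^(-t)(-2,-3).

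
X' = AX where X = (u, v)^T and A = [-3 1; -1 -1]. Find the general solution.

u(t) = -c_1e^(-2t) - c_2te^(-2t) + 3c_2e^(-2t), v(t) = -c_1e^(-2t) - c_2te^(-2t) + 2c_2e^(-2t)

Coefficient matrix A = [[-3, 1], [-1, -1]].
Characteristic polynomial det(A - λI) = λ^2 + 4λ + 4 = 0.
Single eigenvalue λ = -2 with algebraic multiplicity 2.
Eigenvector v = (-1,-1); generalized eigenvector w with (A-λI)w=v is (3,2).
General solution: e^(-2t)[c_1·v + c_2·(t·v + w)].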